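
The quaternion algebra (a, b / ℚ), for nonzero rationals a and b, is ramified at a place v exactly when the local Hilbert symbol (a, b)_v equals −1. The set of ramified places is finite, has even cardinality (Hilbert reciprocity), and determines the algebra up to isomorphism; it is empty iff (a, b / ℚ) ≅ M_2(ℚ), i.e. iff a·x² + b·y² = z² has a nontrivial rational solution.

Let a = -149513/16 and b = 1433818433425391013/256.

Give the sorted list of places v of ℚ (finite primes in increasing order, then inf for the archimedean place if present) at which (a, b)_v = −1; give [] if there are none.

(a, b) ≡ (-149513, 379533) mod (ℚ^×)²; places V = {2, 3, 7, 11, 13, 31, 53, ∞}.
(a,b)_11: α=0, u≡2; β=1, v≡2 (mod 11); (2|11)=-1, (2|11)=-1; sign (−1)^0·-1^1·-1^0 = -1.
(a,b)_13: α=1, u≡10; β=4, v≡8 (mod 13); (10|13)=+1, (8|13)=-1; sign (−1)^0·+1^4·-1^1 = -1.
(a,b)_53: α=1, u≡39; β=3, v≡47 (mod 53); (39|53)=-1, (47|53)=+1; sign (−1)^0·-1^3·+1^1 = -1.
(a,b)_7: α=1, u≡6; β=3, v≡4 (mod 7); (6|7)=-1, (4|7)=+1; sign (−1)^1·-1^3·+1^1 = +1.
(a,b)_2: α=-4, β=-8; u≡7, v≡5 (mod 8); ε(u)ε(v)=1·0, αω(v)=-4·1, βω(u)=-8·0; sum ≡ 0  ⇒  +1.
(a,b)_3: α=0, u≡1; β=1, v≡1 (mod 3); (1|3)=+1, (1|3)=+1; sign (−1)^0·+1^1·+1^0 = +1.
(a,b)_31: α=1, u≡26; β=3, v≡13 (mod 31); (26|31)=-1, (13|31)=-1; sign (−1)^1·-1^3·-1^1 = -1.
(a,b)_∞: sgn(-149513)=−, sgn(379533)=+, so +1.
Ram(-149513, 379533) = {11, 13, 31, 53}; no ℚ_11-point on the conic.

[11, 13, 31, 53]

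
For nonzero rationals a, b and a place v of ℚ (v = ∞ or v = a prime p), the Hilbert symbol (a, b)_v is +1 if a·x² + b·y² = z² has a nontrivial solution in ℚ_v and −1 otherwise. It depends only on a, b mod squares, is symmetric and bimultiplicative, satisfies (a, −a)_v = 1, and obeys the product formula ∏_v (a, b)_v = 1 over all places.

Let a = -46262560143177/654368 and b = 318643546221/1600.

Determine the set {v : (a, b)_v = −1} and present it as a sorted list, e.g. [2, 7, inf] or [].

(a, b) ≡ (-18354, 7436429) mod (ℚ^×)²; places V = {2, 3, 5, 7, 11, 13, 17, 19, 23, ∞}.
(a,b)_19: α=1, u≡15; β=1, v≡10 (mod 19); (15|19)=-1, (10|19)=-1; sign (−1)^1·-1^1·-1^1 = -1.
(a,b)_2: α=-5, β=-6; u≡7, v≡5 (mod 8); ε(u)ε(v)=1·0, αω(v)=-5·1, βω(u)=-6·0; sum ≡ 1  ⇒  -1.
(a,b)_5: α=0, u≡1; β=-2, v≡4 (mod 5); (1|5)=+1, (4|5)=+1; sign (−1)^0·+1^-2·+1^0 = +1.
(a,b)_17: α=0, u≡14; β=1, v≡11 (mod 17); (14|17)=-1, (11|17)=-1; sign (−1)^0·-1^1·-1^0 = -1.
(a,b)_13: α=-2, u≡7; β=1, v≡7 (mod 13); (7|13)=-1, (7|13)=-1; sign (−1)^0·-1^1·-1^-2 = -1.
(a,b)_23: α=3, u≡17; β=3, v≡4 (mod 23); (17|23)=-1, (4|23)=+1; sign (−1)^1·-1^3·+1^3 = +1.
(a,b)_3: α=5, u≡2; β=4, v≡2 (mod 3); (2|3)=-1, (2|3)=-1; sign (−1)^0·-1^4·-1^5 = -1.
(a,b)_11: α=-2, u≡1; β=1, v≡3 (mod 11); (1|11)=+1, (3|11)=+1; sign (−1)^0·+1^1·+1^-2 = +1.
(a,b)_7: α=7, u≡3; β=1, v≡3 (mod 7); (3|7)=-1, (3|7)=-1; sign (−1)^1·-1^1·-1^7 = -1.
(a,b)_∞: sgn(-18354)=−, sgn(7436429)=+, so +1.
(-18354, 7436429 / ℚ) ramifies at {2, 3, 7, 13, 17, 19}: a division algebra.

[2, 3, 7, 13, 17, 19]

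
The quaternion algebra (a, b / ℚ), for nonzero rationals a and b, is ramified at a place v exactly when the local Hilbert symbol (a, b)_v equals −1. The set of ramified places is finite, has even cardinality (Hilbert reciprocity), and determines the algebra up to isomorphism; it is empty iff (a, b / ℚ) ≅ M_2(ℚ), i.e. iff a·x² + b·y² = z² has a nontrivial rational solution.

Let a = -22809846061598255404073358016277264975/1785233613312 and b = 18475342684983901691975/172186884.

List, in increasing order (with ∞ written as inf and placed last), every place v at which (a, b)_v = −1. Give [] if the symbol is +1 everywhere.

[7, 11, 13, 19, 23, 43]

(a, b) ≡ (-179998, 5157911) mod (ℚ^×)²; places V = {2, 3, 5, 7, 11, 13, 19, 23, 29, 37, 43, ∞}.
(a,b)_7: α=3, u≡4; β=4, v≡5 (mod 7); (4|7)=+1, (5|7)=-1; sign (−1)^0·+1^4·-1^3 = -1.
(a,b)_43: α=3, u≡19; β=2, v≡33 (mod 43); (19|43)=-1, (33|43)=-1; sign (−1)^0·-1^2·-1^3 = -1.
(a,b)_5: α=2, u≡3; β=2, v≡1 (mod 5); (3|5)=-1, (1|5)=+1; sign (−1)^0·-1^2·+1^2 = +1.
(a,b)_23: α=5, u≡20; β=3, v≡19 (mod 23); (20|23)=-1, (19|23)=-1; sign (−1)^1·-1^3·-1^5 = -1.
(a,b)_13: α=3, u≡3; β=2, v≡8 (mod 13); (3|13)=+1, (8|13)=-1; sign (−1)^0·+1^2·-1^3 = -1.
(a,b)_29: α=2, u≡22; β=1, v≡26 (mod 29); (22|29)=+1, (26|29)=-1; sign (−1)^0·+1^1·-1^2 = +1.
(a,b)_11: α=2, u≡10; β=1, v≡9 (mod 11); (10|11)=-1, (9|11)=+1; sign (−1)^0·-1^1·+1^2 = -1.
(a,b)_19: α=8, u≡15; β=3, v≡16 (mod 19); (15|19)=-1, (16|19)=+1; sign (−1)^0·-1^3·+1^8 = -1.
(a,b)_3: α=-20, u≡2; β=-16, v≡2 (mod 3); (2|3)=-1, (2|3)=-1; sign (−1)^0·-1^-16·-1^-20 = +1.
(a,b)_∞: sgn(-179998)=−, sgn(5157911)=+, so +1.
(a,b)_37: α=2, u≡21; β=1, v≡14 (mod 37); (21|37)=+1, (14|37)=-1; sign (−1)^0·+1^1·-1^2 = +1.
(a,b)_2: α=-9, β=-2; u≡1, v≡7 (mod 8); ε(u)ε(v)=0·1, αω(v)=-9·0, βω(u)=-2·0; sum ≡ 0  ⇒  +1.
(-179998, 5157911 / ℚ) ramifies at {7, 11, 13, 19, 23, 43}: a division algebra.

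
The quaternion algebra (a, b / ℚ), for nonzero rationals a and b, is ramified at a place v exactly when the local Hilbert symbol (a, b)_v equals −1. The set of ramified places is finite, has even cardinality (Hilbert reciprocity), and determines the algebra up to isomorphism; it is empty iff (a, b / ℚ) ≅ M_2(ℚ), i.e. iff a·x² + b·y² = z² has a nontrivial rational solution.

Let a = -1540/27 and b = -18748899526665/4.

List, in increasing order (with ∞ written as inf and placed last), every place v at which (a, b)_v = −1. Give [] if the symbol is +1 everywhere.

Mod squares: a ≡ -1155, b ≡ -1785. Check v ∈ {∞, 2, 3, 5, 7, 11, 17}.
v=11: a=11^1·(≡5), b=11^8·(≡10) mod 11; (5|11)=+1, (10|11)=-1; (−1)^{1·8·5}·(+1)^8·(-1)^1 = -1.
v=3: a=3^-3·(≡2), b=3^1·(≡2) mod 3; (2|3)=-1, (2|3)=-1; (−1)^{-3·1·1}·(-1)^1·(-1)^-3 = -1.
v=∞: -1155 < 0 and -1785 < 0  ⇒  (a,b)_∞ = -1.
v=17: a=17^0·(≡16), b=17^1·(≡7) mod 17; (16|17)=+1, (7|17)=-1; (−1)^{0·1·8}·(+1)^1·(-1)^0 = +1.
v=5: a=5^1·(≡1), b=5^1·(≡3) mod 5; (1|5)=+1, (3|5)=-1; (−1)^{1·1·2}·(+1)^1·(-1)^1 = -1.
v=7: a=7^1·(≡3), b=7^3·(≡2) mod 7; (3|7)=-1, (2|7)=+1; (−1)^{1·3·3}·(-1)^3·(+1)^1 = +1.
v=2: v_2(a)=2, v_2(b)=-2; units ≡ 5, 7 (mod 8); ε·ε+αω+βω = 0·1+2·0+-2·1 ≡ 0  ⇒  (a,b)_2 = +1.
(-1155, -1785 / ℚ) ramifies at {3, 5, 11, ∞}: a division algebra.

[3, 5, 11, inf]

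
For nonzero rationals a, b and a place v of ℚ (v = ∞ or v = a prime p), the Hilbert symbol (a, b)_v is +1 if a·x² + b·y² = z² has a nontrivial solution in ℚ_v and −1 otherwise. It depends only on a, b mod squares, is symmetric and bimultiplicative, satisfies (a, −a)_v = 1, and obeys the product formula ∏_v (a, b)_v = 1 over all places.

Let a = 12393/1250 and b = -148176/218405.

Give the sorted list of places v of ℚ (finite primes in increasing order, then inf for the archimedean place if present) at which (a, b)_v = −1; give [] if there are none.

(a, b) ≡ (34, -105) mod (ℚ^×)²; places V = {2, 3, 5, 7, 11, 17, 19, ∞}.
(a,b)_∞: sgn(34)=+, sgn(-105)=−, so +1.
(a,b)_3: α=6, u≡1; β=3, v≡1 (mod 3); (1|3)=+1, (1|3)=+1; sign (−1)^0·+1^3·+1^6 = +1.
(a,b)_19: α=0, u≡13; β=-2, v≡11 (mod 19); (13|19)=-1, (11|19)=+1; sign (−1)^0·-1^-2·+1^0 = +1.
(a,b)_17: α=1, u≡13; β=0, v≡5 (mod 17); (13|17)=+1, (5|17)=-1; sign (−1)^0·+1^0·-1^1 = -1.
(a,b)_5: α=-4, u≡4; β=-1, v≡4 (mod 5); (4|5)=+1, (4|5)=+1; sign (−1)^0·+1^-1·+1^-4 = +1.
(a,b)_2: α=-1, β=4; u≡1, v≡7 (mod 8); ε(u)ε(v)=0·1, αω(v)=-1·0, βω(u)=4·0; sum ≡ 0  ⇒  +1.
(a,b)_11: α=0, u≡1; β=-2, v≡5 (mod 11); (1|11)=+1, (5|11)=+1; sign (−1)^0·+1^-2·+1^0 = +1.
(a,b)_7: α=0, u≡6; β=3, v≡6 (mod 7); (6|7)=-1, (6|7)=-1; sign (−1)^0·-1^3·-1^0 = -1.
(34, -105 / ℚ) ramifies at {7, 17}: a division algebra.

[7, 17]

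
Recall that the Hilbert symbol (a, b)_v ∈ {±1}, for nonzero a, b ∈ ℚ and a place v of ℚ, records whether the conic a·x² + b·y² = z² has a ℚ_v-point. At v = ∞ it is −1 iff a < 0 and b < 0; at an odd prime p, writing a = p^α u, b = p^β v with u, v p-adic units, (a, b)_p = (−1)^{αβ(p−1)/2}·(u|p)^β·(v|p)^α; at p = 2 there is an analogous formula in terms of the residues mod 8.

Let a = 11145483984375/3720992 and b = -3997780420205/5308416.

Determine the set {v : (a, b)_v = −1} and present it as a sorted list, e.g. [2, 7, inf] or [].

(a, b) ≡ (222, -5) mod (ℚ^×)²; places V = {2, 3, 5, 11, 13, 31, 37, ∞}.
(a,b)_2: α=-5, β=-16; u≡7, v≡3 (mod 8); ε(u)ε(v)=1·1, αω(v)=-5·1, βω(u)=-16·0; sum ≡ 0  ⇒  +1.
(a,b)_37: α=1, u≡17; β=2, v≡13 (mod 37); (17|37)=-1, (13|37)=-1; sign (−1)^0·-1^2·-1^1 = -1.
(a,b)_3: α=3, u≡2; β=-4, v≡1 (mod 3); (2|3)=-1, (1|3)=+1; sign (−1)^0·-1^-4·+1^3 = +1.
(a,b)_13: α=4, u≡12; β=6, v≡7 (mod 13); (12|13)=+1, (7|13)=-1; sign (−1)^0·+1^6·-1^4 = +1.
(a,b)_11: α=-2, u≡10; β=2, v≡2 (mod 11); (10|11)=-1, (2|11)=-1; sign (−1)^0·-1^2·-1^-2 = +1.
(a,b)_31: α=-2, u≡16; β=0, v≡12 (mod 31); (16|31)=+1, (12|31)=-1; sign (−1)^0·+1^0·-1^-2 = +1.
(a,b)_∞: sgn(222)=+, sgn(-5)=−, so +1.
(a,b)_5: α=8, u≡2; β=1, v≡4 (mod 5); (2|5)=-1, (4|5)=+1; sign (−1)^0·-1^1·+1^8 = -1.
(222, -5 / ℚ) ramifies at {5, 37}: a division algebra.

[5, 37]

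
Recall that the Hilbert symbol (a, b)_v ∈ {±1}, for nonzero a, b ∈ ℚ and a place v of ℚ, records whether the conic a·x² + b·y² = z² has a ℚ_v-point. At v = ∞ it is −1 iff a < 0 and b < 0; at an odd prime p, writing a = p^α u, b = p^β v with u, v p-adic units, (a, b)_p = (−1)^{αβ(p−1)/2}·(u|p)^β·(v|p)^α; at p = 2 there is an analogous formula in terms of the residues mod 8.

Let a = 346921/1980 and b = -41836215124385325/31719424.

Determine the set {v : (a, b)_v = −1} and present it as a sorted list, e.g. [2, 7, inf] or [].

(a, b) ≡ (55, -20677) mod (ℚ^×)²; places V = {2, 3, 5, 7, 11, 19, 23, 29, 31, ∞}.
(a,b)_19: α=2, u≡17; β=2, v≡12 (mod 19); (17|19)=+1, (12|19)=-1; sign (−1)^0·+1^2·-1^2 = +1.
(a,b)_11: α=-1, u≡9; β=-2, v≡9 (mod 11); (9|11)=+1, (9|11)=+1; sign (−1)^0·+1^-2·+1^-1 = +1.
(a,b)_7: α=0, u≡6; β=2, v≡2 (mod 7); (6|7)=-1, (2|7)=+1; sign (−1)^0·-1^2·+1^0 = +1.
(a,b)_31: α=2, u≡26; β=3, v≡27 (mod 31); (26|31)=-1, (27|31)=-1; sign (−1)^0·-1^3·-1^2 = -1.
(a,b)_29: α=0, u≡21; β=1, v≡17 (mod 29); (21|29)=-1, (17|29)=-1; sign (−1)^0·-1^1·-1^0 = -1.
(a,b)_23: α=0, u≡6; β=3, v≡17 (mod 23); (6|23)=+1, (17|23)=-1; sign (−1)^0·+1^3·-1^0 = +1.
(a,b)_5: α=-1, u≡1; β=2, v≡3 (mod 5); (1|5)=+1, (3|5)=-1; sign (−1)^0·+1^2·-1^-1 = -1.
(a,b)_2: α=-2, β=-18; u≡7, v≡3 (mod 8); ε(u)ε(v)=1·1, αω(v)=-2·1, βω(u)=-18·0; sum ≡ 1  ⇒  -1.
(a,b)_3: α=-2, u≡1; β=2, v≡2 (mod 3); (1|3)=+1, (2|3)=-1; sign (−1)^0·+1^2·-1^-2 = +1.
(a,b)_∞: sgn(55)=+, sgn(-20677)=−, so +1.
Ram(55, -20677) = {2, 5, 29, 31}; no ℚ_2-point on the conic.

[2, 5, 29, 31]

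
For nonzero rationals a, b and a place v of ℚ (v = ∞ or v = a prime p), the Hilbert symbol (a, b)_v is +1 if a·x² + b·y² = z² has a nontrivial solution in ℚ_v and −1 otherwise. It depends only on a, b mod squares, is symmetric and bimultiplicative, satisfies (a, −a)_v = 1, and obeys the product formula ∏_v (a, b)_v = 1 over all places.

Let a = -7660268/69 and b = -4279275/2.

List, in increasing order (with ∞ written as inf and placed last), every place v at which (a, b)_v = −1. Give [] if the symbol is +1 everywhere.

(a, b) ≡ (-22287, -38038) mod (ℚ^×)²; places V = {2, 3, 5, 7, 11, 13, 17, 19, 23, ∞}.
(a,b)_5: α=0, u≡3; β=2, v≡2 (mod 5); (3|5)=-1, (2|5)=-1; sign (−1)^0·-1^2·-1^0 = +1.
(a,b)_11: α=2, u≡10; β=1, v≡6 (mod 11); (10|11)=-1, (6|11)=-1; sign (−1)^0·-1^1·-1^2 = -1.
(a,b)_3: α=-1, u≡2; β=2, v≡2 (mod 3); (2|3)=-1, (2|3)=-1; sign (−1)^0·-1^2·-1^-1 = -1.
(a,b)_13: α=0, u≡2; β=1, v≡12 (mod 13); (2|13)=-1, (12|13)=+1; sign (−1)^0·-1^1·+1^0 = -1.
(a,b)_19: α=1, u≡7; β=1, v≡10 (mod 19); (7|19)=+1, (10|19)=-1; sign (−1)^1·+1^1·-1^1 = +1.
(a,b)_17: α=1, u≡15; β=0, v≡8 (mod 17); (15|17)=+1, (8|17)=+1; sign (−1)^0·+1^0·+1^1 = +1.
(a,b)_23: α=-1, u≡22; β=0, v≡18 (mod 23); (22|23)=-1, (18|23)=+1; sign (−1)^0·-1^0·+1^-1 = +1.
(a,b)_7: α=2, u≡1; β=1, v≡3 (mod 7); (1|7)=+1, (3|7)=-1; sign (−1)^0·+1^1·-1^2 = +1.
(a,b)_∞: sgn(-22287)=−, sgn(-38038)=−, so -1.
(a,b)_2: α=2, β=-1; u≡1, v≡5 (mod 8); ε(u)ε(v)=0·0, αω(v)=2·1, βω(u)=-1·0; sum ≡ 0  ⇒  +1.
|Ram(-22287, -38038)| = 4, even; anisotropic at {3, 11, 13, ∞}.

[3, 11, 13, inf]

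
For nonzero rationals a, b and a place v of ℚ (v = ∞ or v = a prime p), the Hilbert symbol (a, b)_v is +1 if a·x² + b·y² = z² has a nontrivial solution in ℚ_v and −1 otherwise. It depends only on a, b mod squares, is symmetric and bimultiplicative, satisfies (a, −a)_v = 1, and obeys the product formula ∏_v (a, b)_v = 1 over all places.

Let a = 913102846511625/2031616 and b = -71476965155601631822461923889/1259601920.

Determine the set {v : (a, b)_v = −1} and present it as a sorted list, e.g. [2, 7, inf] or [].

[2, 5, 23, 37]

(a, b) ≡ (11475735, -10005) mod (ℚ^×)²; places V = {2, 3, 5, 7, 11, 23, 29, 31, 37, 43, ∞}.
(a,b)_43: α=2, u≡23; β=4, v≡41 (mod 43); (23|43)=+1, (41|43)=+1; sign (−1)^0·+1^4·+1^2 = +1.
(a,b)_37: α=1, u≡26; β=2, v≡2 (mod 37); (26|37)=+1, (2|37)=-1; sign (−1)^0·+1^2·-1^1 = -1.
(a,b)_29: α=1, u≡26; β=3, v≡26 (mod 29); (26|29)=-1, (26|29)=-1; sign (−1)^0·-1^3·-1^1 = +1.
(a,b)_5: α=3, u≡3; β=-1, v≡4 (mod 5); (3|5)=-1, (4|5)=+1; sign (−1)^0·-1^-1·+1^3 = -1.
(a,b)_3: α=3, u≡2; β=11, v≡1 (mod 3); (2|3)=-1, (1|3)=+1; sign (−1)^1·-1^11·+1^3 = +1.
(a,b)_23: α=1, u≡16; β=3, v≡6 (mod 23); (16|23)=+1, (6|23)=+1; sign (−1)^1·+1^3·+1^1 = -1.
(a,b)_∞: sgn(11475735)=+, sgn(-10005)=−, so +1.
(a,b)_31: α=-1, u≡1; β=-2, v≡18 (mod 31); (1|31)=+1, (18|31)=+1; sign (−1)^0·+1^-2·+1^-1 = +1.
(a,b)_11: α=2, u≡7; β=2, v≡4 (mod 11); (7|11)=-1, (4|11)=+1; sign (−1)^0·-1^2·+1^2 = +1.
(a,b)_7: α=2, u≡6; β=4, v≡3 (mod 7); (6|7)=-1, (3|7)=-1; sign (−1)^0·-1^4·-1^2 = +1.
(a,b)_2: α=-16, β=-18; u≡7, v≡3 (mod 8); ε(u)ε(v)=1·1, αω(v)=-16·1, βω(u)=-18·0; sum ≡ 1  ⇒  -1.
(11475735, -10005 / ℚ) ramifies at {2, 5, 23, 37}: a division algebra.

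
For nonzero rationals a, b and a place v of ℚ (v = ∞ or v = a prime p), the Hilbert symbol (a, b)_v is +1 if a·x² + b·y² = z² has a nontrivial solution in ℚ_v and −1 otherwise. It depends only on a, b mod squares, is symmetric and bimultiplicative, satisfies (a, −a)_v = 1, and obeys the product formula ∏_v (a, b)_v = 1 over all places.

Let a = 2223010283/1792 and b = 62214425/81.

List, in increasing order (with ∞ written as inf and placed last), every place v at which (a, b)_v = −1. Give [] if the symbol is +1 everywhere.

(a, b) ≡ (92077349, 2488577) mod (ℚ^×)²; places V = {2, 3, 5, 7, 13, 23, 29, 37, 41, ∞}.
(a,b)_37: α=1, u≡22; β=0, v≡5 (mod 37); (22|37)=-1, (5|37)=-1; sign (−1)^0·-1^0·-1^1 = -1.
(a,b)_∞: sgn(92077349)=+, sgn(2488577)=+, so +1.
(a,b)_7: α=-1, u≡1; β=1, v≡2 (mod 7); (1|7)=+1, (2|7)=+1; sign (−1)^1·+1^1·+1^-1 = -1.
(a,b)_13: α=3, u≡8; β=1, v≡3 (mod 13); (8|13)=-1, (3|13)=+1; sign (−1)^0·-1^1·+1^3 = -1.
(a,b)_23: α=1, u≡13; β=1, v≡5 (mod 23); (13|23)=+1, (5|23)=-1; sign (−1)^1·+1^1·-1^1 = +1.
(a,b)_5: α=0, u≡4; β=2, v≡2 (mod 5); (4|5)=+1, (2|5)=-1; sign (−1)^0·+1^2·-1^0 = +1.
(a,b)_29: α=1, u≡24; β=1, v≡11 (mod 29); (24|29)=+1, (11|29)=-1; sign (−1)^0·+1^1·-1^1 = -1.
(a,b)_3: α=0, u≡2; β=-4, v≡2 (mod 3); (2|3)=-1, (2|3)=-1; sign (−1)^0·-1^-4·-1^0 = +1.
(a,b)_41: α=1, u≡6; β=1, v≡26 (mod 41); (6|41)=-1, (26|41)=-1; sign (−1)^0·-1^1·-1^1 = +1.
(a,b)_2: α=-8, β=0; u≡5, v≡1 (mod 8); ε(u)ε(v)=0·0, αω(v)=-8·0, βω(u)=0·1; sum ≡ 0  ⇒  +1.
|Ram(92077349, 2488577)| = 4, even; anisotropic at {7, 13, 29, 37}.

[7, 13, 29, 37]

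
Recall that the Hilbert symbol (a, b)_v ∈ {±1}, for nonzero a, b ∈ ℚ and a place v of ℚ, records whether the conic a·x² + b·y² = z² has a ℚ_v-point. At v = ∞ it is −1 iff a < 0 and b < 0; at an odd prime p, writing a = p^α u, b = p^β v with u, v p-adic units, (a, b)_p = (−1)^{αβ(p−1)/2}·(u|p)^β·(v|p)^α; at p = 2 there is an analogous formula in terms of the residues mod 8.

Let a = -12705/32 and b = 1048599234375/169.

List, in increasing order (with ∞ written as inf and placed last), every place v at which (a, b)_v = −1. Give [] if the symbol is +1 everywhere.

[2, 3, 7, 11]

Mod squares: a ≡ -210, b ≡ 231. Check v ∈ {∞, 2, 3, 5, 7, 11, 13}.
v=∞: -210 < 0 and 231 > 0  ⇒  (a,b)_∞ = +1.
v=5: a=5^1·(≡2), b=5^6·(≡4) mod 5; (2|5)=-1, (4|5)=+1; (−1)^{1·6·2}·(-1)^6·(+1)^1 = +1.
v=7: a=7^1·(≡3), b=7^5·(≡3) mod 7; (3|7)=-1, (3|7)=-1; (−1)^{1·5·3}·(-1)^5·(-1)^1 = -1.
v=13: a=13^0·(≡8), b=13^-2·(≡4) mod 13; (8|13)=-1, (4|13)=+1; (−1)^{0·-2·6}·(-1)^-2·(+1)^0 = +1.
v=3: a=3^1·(≡2), b=3^1·(≡2) mod 3; (2|3)=-1, (2|3)=-1; (−1)^{1·1·1}·(-1)^1·(-1)^1 = -1.
v=11: a=11^2·(≡6), b=11^3·(≡10) mod 11; (6|11)=-1, (10|11)=-1; (−1)^{2·3·5}·(-1)^3·(-1)^2 = -1.
v=2: v_2(a)=-5, v_2(b)=0; units ≡ 7, 7 (mod 8); ε·ε+αω+βω = 1·1+-5·0+0·0 ≡ 1  ⇒  (a,b)_2 = -1.
(-210, 231 / ℚ) ramifies at {2, 3, 7, 11}: a division algebra.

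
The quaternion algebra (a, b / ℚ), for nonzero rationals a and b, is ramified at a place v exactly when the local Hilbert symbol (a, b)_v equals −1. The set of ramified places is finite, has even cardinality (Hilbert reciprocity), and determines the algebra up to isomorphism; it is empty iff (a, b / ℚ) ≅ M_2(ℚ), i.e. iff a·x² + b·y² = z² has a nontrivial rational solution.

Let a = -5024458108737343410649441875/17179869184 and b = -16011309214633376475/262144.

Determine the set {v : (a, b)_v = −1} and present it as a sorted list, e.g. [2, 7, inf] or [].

Mod squares: a ≡ -459205381947, b ≡ -329251. Check v ∈ {∞, 2, 3, 5, 13, 17, 19, 23, 29, 31, 41, 43}.
v=∞: -459205381947 < 0 and -329251 < 0  ⇒  (a,b)_∞ = -1.
v=19: a=19^1·(≡6), b=19^1·(≡14) mod 19; (6|19)=+1, (14|19)=-1; (−1)^{1·1·9}·(+1)^1·(-1)^1 = +1.
v=31: a=31^1·(≡21), b=31^1·(≡24) mod 31; (21|31)=-1, (24|31)=-1; (−1)^{1·1·15}·(-1)^1·(-1)^1 = -1.
v=3: a=3^5·(≡2), b=3^2·(≡2) mod 3; (2|3)=-1, (2|3)=-1; (−1)^{5·2·1}·(-1)^2·(-1)^5 = -1.
v=43: a=43^1·(≡23), b=43^1·(≡1) mod 43; (23|43)=+1, (1|43)=+1; (−1)^{1·1·21}·(+1)^1·(+1)^1 = -1.
v=41: a=41^3·(≡35), b=41^2·(≡37) mod 41; (35|41)=-1, (37|41)=+1; (−1)^{3·2·20}·(-1)^2·(+1)^3 = +1.
v=13: a=13^1·(≡7), b=13^1·(≡3) mod 13; (7|13)=-1, (3|13)=+1; (−1)^{1·1·6}·(-1)^1·(+1)^1 = -1.
v=29: a=29^3·(≡22), b=29^2·(≡26) mod 29; (22|29)=+1, (26|29)=-1; (−1)^{3·2·14}·(+1)^2·(-1)^3 = -1.
v=2: v_2(a)=-34, v_2(b)=-18; units ≡ 5, 5 (mod 8); ε·ε+αω+βω = 0·0+-34·1+-18·1 ≡ 0  ⇒  (a,b)_2 = +1.
v=23: a=23^3·(≡2), b=23^2·(≡21) mod 23; (2|23)=+1, (21|23)=-1; (−1)^{3·2·11}·(+1)^2·(-1)^3 = -1.
v=5: a=5^4·(≡2), b=5^2·(≡4) mod 5; (2|5)=-1, (4|5)=+1; (−1)^{4·2·2}·(-1)^2·(+1)^4 = +1.
v=17: a=17^3·(≡11), b=17^2·(≡10) mod 17; (11|17)=-1, (10|17)=-1; (−1)^{3·2·8}·(-1)^2·(-1)^3 = -1.
|Ram(-459205381947, -329251)| = 8, even; anisotropic at {3, 13, 17, 23, 29, 31, 43, ∞}.

[3, 13, 17, 23, 29, 31, 43, inf]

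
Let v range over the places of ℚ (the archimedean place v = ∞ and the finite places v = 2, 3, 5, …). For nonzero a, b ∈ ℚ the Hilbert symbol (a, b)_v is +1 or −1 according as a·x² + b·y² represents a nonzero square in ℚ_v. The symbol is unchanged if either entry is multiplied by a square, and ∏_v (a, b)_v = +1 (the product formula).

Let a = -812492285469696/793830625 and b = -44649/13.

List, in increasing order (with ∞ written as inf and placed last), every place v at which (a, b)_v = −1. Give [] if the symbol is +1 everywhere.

[2, 13, 41, inf]

Mod squares: a ≡ -41, b ≡ -533. Check v ∈ {∞, 2, 3, 5, 7, 11, 13, 23, 29, 41}.
v=∞: -41 < 0 and -533 < 0  ⇒  (a,b)_∞ = -1.
v=13: a=13^2·(≡8), b=13^-1·(≡6) mod 13; (8|13)=-1, (6|13)=-1; (−1)^{2·-1·6}·(-1)^-1·(-1)^2 = -1.
v=11: a=11^0·(≡3), b=11^2·(≡8) mod 11; (3|11)=+1, (8|11)=-1; (−1)^{0·2·5}·(+1)^2·(-1)^0 = +1.
v=5: a=5^-4·(≡1), b=5^0·(≡2) mod 5; (1|5)=+1, (2|5)=-1; (−1)^{-4·0·2}·(+1)^0·(-1)^-4 = +1.
v=3: a=3^4·(≡1), b=3^2·(≡1) mod 3; (1|3)=+1, (1|3)=+1; (−1)^{4·2·1}·(+1)^2·(+1)^4 = +1.
v=7: a=7^-4·(≡1), b=7^0·(≡3) mod 7; (1|7)=+1, (3|7)=-1; (−1)^{-4·0·3}·(+1)^0·(-1)^-4 = +1.
v=29: a=29^2·(≡19), b=29^0·(≡12) mod 29; (19|29)=-1, (12|29)=-1; (−1)^{2·0·14}·(-1)^0·(-1)^2 = +1.
v=41: a=41^3·(≡40), b=41^1·(≡14) mod 41; (40|41)=+1, (14|41)=-1; (−1)^{3·1·20}·(+1)^1·(-1)^3 = -1.
v=2: v_2(a)=10, v_2(b)=0; units ≡ 7, 3 (mod 8); ε·ε+αω+βω = 1·1+10·1+0·0 ≡ 1  ⇒  (a,b)_2 = -1.
v=23: a=23^-2·(≡20), b=23^0·(≡19) mod 23; (20|23)=-1, (19|23)=-1; (−1)^{-2·0·11}·(-1)^0·(-1)^-2 = +1.
Ram(-41, -533) = {2, 13, 41, ∞}; no ℚ_2-point on the conic.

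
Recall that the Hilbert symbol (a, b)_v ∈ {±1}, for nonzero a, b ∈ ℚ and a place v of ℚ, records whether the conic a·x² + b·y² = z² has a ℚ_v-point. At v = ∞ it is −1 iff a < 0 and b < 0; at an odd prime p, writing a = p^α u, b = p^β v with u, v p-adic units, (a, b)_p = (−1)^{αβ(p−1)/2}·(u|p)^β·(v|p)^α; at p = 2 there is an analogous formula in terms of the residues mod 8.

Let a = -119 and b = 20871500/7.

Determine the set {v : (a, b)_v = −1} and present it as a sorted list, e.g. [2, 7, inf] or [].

[13, 19]

Mod squares: a ≡ -119, b ≡ 8645. Check v ∈ {∞, 2, 5, 7, 13, 17, 19}.
v=13: a=13^0·(≡11), b=13^3·(≡7) mod 13; (11|13)=-1, (7|13)=-1; (−1)^{0·3·6}·(-1)^3·(-1)^0 = -1.
v=17: a=17^1·(≡10), b=17^0·(≡8) mod 17; (10|17)=-1, (8|17)=+1; (−1)^{1·0·8}·(-1)^0·(+1)^1 = +1.
v=2: v_2(a)=0, v_2(b)=2; units ≡ 1, 5 (mod 8); ε·ε+αω+βω = 0·0+0·1+2·0 ≡ 0  ⇒  (a,b)_2 = +1.
v=7: a=7^1·(≡4), b=7^-1·(≡6) mod 7; (4|7)=+1, (6|7)=-1; (−1)^{1·-1·3}·(+1)^-1·(-1)^1 = +1.
v=5: a=5^0·(≡1), b=5^3·(≡1) mod 5; (1|5)=+1, (1|5)=+1; (−1)^{0·3·2}·(+1)^3·(+1)^0 = +1.
v=∞: -119 < 0 and 8645 > 0  ⇒  (a,b)_∞ = +1.
v=19: a=19^0·(≡14), b=19^1·(≡13) mod 19; (14|19)=-1, (13|19)=-1; (−1)^{0·1·9}·(-1)^1·(-1)^0 = -1.
|Ram(-119, 8645)| = 2, even; anisotropic at {13, 19}.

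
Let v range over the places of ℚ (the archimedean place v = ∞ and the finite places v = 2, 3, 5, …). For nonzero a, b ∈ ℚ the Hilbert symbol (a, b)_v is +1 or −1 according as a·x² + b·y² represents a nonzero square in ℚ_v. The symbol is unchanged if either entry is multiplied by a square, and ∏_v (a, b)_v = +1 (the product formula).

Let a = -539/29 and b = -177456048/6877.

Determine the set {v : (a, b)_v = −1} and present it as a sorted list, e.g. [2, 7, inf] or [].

[3, 13, 29, inf]

Mod squares: a ≡ -319, b ≡ -8151. Check v ∈ {∞, 2, 3, 7, 11, 13, 19, 23, 29}.
v=29: a=29^-1·(≡12), b=29^0·(≡14) mod 29; (12|29)=-1, (14|29)=-1; (−1)^{-1·0·14}·(-1)^0·(-1)^-1 = -1.
v=23: a=23^0·(≡6), b=23^-2·(≡10) mod 23; (6|23)=+1, (10|23)=-1; (−1)^{0·-2·11}·(+1)^-2·(-1)^0 = +1.
v=7: a=7^2·(≡3), b=7^2·(≡1) mod 7; (3|7)=-1, (1|7)=+1; (−1)^{2·2·3}·(-1)^2·(+1)^2 = +1.
v=3: a=3^0·(≡2), b=3^1·(≡1) mod 3; (2|3)=-1, (1|3)=+1; (−1)^{0·1·1}·(-1)^1·(+1)^0 = -1.
v=11: a=11^1·(≡4), b=11^1·(≡6) mod 11; (4|11)=+1, (6|11)=-1; (−1)^{1·1·5}·(+1)^1·(-1)^1 = +1.
v=∞: -319 < 0 and -8151 < 0  ⇒  (a,b)_∞ = -1.
v=2: v_2(a)=0, v_2(b)=4; units ≡ 1, 1 (mod 8); ε·ε+αω+βω = 0·0+0·0+4·0 ≡ 0  ⇒  (a,b)_2 = +1.
v=19: a=19^0·(≡5), b=19^3·(≡13) mod 19; (5|19)=+1, (13|19)=-1; (−1)^{0·3·9}·(+1)^3·(-1)^0 = +1.
v=13: a=13^0·(≡11), b=13^-1·(≡4) mod 13; (11|13)=-1, (4|13)=+1; (−1)^{0·-1·6}·(-1)^-1·(+1)^0 = -1.
Ram(-319, -8151) = {3, 13, 29, ∞}; no ℚ_3-point on the conic.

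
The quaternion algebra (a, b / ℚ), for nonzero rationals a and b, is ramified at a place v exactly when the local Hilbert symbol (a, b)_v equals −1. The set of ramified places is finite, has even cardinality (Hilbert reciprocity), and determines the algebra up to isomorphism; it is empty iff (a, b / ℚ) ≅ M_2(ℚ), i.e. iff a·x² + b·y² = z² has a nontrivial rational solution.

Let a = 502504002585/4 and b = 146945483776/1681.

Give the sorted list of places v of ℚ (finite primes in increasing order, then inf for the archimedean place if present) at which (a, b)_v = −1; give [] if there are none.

[13, 31, 41, 43]

(a, b) ≡ (343785, 17329) mod (ℚ^×)²; places V = {2, 3, 5, 7, 13, 31, 41, 43, ∞}.
(a,b)_13: α=3, u≡3; β=3, v≡6 (mod 13); (3|13)=+1, (6|13)=-1; sign (−1)^0·+1^3·-1^3 = -1.
(a,b)_41: α=1, u≡9; β=-2, v≡27 (mod 41); (9|41)=+1, (27|41)=-1; sign (−1)^0·+1^-2·-1^1 = -1.
(a,b)_7: α=0, u≡1; β=2, v≡1 (mod 7); (1|7)=+1, (1|7)=+1; sign (−1)^0·+1^2·+1^0 = +1.
(a,b)_31: α=2, u≡13; β=1, v≡5 (mod 31); (13|31)=-1, (5|31)=+1; sign (−1)^0·-1^1·+1^2 = -1.
(a,b)_2: α=-2, β=10; u≡1, v≡1 (mod 8); ε(u)ε(v)=0·0, αω(v)=-2·0, βω(u)=10·0; sum ≡ 0  ⇒  +1.
(a,b)_∞: sgn(343785)=+, sgn(17329)=+, so +1.
(a,b)_5: α=1, u≡3; β=0, v≡1 (mod 5); (3|5)=-1, (1|5)=+1; sign (−1)^0·-1^0·+1^1 = +1.
(a,b)_43: α=1, u≡35; β=1, v≡17 (mod 43); (35|43)=+1, (17|43)=+1; sign (−1)^1·+1^1·+1^1 = -1.
(a,b)_3: α=3, u≡1; β=0, v≡1 (mod 3); (1|3)=+1, (1|3)=+1; sign (−1)^0·+1^0·+1^3 = +1.
|Ram(343785, 17329)| = 4, even; anisotropic at {13, 31, 41, 43}.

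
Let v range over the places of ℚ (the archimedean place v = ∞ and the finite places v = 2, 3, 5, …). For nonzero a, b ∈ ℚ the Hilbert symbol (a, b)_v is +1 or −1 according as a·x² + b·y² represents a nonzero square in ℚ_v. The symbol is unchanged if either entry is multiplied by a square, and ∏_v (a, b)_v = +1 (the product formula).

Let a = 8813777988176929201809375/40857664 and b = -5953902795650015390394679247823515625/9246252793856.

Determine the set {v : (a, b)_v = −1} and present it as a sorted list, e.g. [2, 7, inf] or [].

Mod squares: a ≡ 312455, b ≡ -1302340845. Check v ∈ {∞, 2, 3, 5, 7, 11, 13, 17, 19, 23, 29, 31, 37, 47}.
v=5: a=5^5·(≡1), b=5^7·(≡4) mod 5; (1|5)=+1, (4|5)=+1; (−1)^{5·7·2}·(+1)^7·(+1)^5 = +1.
v=31: a=31^4·(≡30), b=31^7·(≡16) mod 31; (30|31)=-1, (16|31)=+1; (−1)^{4·7·15}·(-1)^7·(+1)^4 = -1.
v=19: a=19^1·(≡15), b=19^1·(≡18) mod 19; (15|19)=-1, (18|19)=-1; (−1)^{1·1·9}·(-1)^1·(-1)^1 = -1.
v=11: a=11^5·(≡3), b=11^6·(≡8) mod 11; (3|11)=+1, (8|11)=-1; (−1)^{5·6·5}·(+1)^6·(-1)^5 = -1.
v=2: v_2(a)=-6, v_2(b)=-16; units ≡ 7, 3 (mod 8); ε·ε+αω+βω = 1·1+-6·1+-16·0 ≡ 1  ⇒  (a,b)_2 = -1.
v=29: a=29^2·(≡24), b=29^3·(≡23) mod 29; (24|29)=+1, (23|29)=+1; (−1)^{2·3·14}·(+1)^3·(+1)^2 = +1.
v=3: a=3^4·(≡2), b=3^7·(≡2) mod 3; (2|3)=-1, (2|3)=-1; (−1)^{4·7·1}·(-1)^7·(-1)^4 = -1.
v=13: a=13^1·(≡6), b=13^-1·(≡5) mod 13; (6|13)=-1, (5|13)=-1; (−1)^{1·-1·6}·(-1)^-1·(-1)^1 = +1.
v=23: a=23^1·(≡15), b=23^1·(≡1) mod 23; (15|23)=-1, (1|23)=+1; (−1)^{1·1·11}·(-1)^1·(+1)^1 = +1.
v=37: a=37^0·(≡1), b=37^2·(≡2) mod 37; (1|37)=+1, (2|37)=-1; (−1)^{0·2·18}·(+1)^2·(-1)^0 = +1.
v=47: a=47^-2·(≡31), b=47^-2·(≡23) mod 47; (31|47)=-1, (23|47)=-1; (−1)^{-2·-2·23}·(-1)^-2·(-1)^-2 = +1.
v=17: a=17^-2·(≡14), b=17^-3·(≡7) mod 17; (14|17)=-1, (7|17)=-1; (−1)^{-2·-3·8}·(-1)^-3·(-1)^-2 = -1.
v=∞: 312455 > 0 and -1302340845 < 0  ⇒  (a,b)_∞ = +1.
v=7: a=7^2·(≡6), b=7^2·(≡6) mod 7; (6|7)=-1, (6|7)=-1; (−1)^{2·2·3}·(-1)^2·(-1)^2 = +1.
|Ram(312455, -1302340845)| = 6, even; anisotropic at {2, 3, 11, 17, 19, 31}.

[2, 3, 11, 17, 19, 31]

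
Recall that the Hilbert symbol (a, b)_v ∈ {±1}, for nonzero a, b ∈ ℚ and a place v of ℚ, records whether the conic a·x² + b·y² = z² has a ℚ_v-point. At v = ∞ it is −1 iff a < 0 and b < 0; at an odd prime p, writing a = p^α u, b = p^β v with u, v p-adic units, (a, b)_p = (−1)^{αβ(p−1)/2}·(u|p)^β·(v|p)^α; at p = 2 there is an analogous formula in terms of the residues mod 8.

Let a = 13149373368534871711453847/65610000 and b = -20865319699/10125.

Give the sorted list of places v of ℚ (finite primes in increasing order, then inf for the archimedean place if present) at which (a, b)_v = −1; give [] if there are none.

[5, 19, 23, 31]

Mod squares: a ≡ 527, b ≡ -1151495. Check v ∈ {∞, 2, 3, 5, 7, 13, 17, 19, 23, 31, 43}.
v=2: v_2(a)=-4, v_2(b)=0; units ≡ 7, 1 (mod 8); ε·ε+αω+βω = 1·0+-4·0+0·0 ≡ 0  ⇒  (a,b)_2 = +1.
v=∞: 527 > 0 and -1151495 < 0  ⇒  (a,b)_∞ = +1.
v=19: a=19^0·(≡15), b=19^1·(≡5) mod 19; (15|19)=-1, (5|19)=+1; (−1)^{0·1·9}·(-1)^1·(+1)^0 = -1.
v=5: a=5^-4·(≡2), b=5^-3·(≡1) mod 5; (2|5)=-1, (1|5)=+1; (−1)^{-4·-3·2}·(-1)^-3·(+1)^-4 = -1.
v=3: a=3^-8·(≡2), b=3^-4·(≡1) mod 3; (2|3)=-1, (1|3)=+1; (−1)^{-8·-4·1}·(-1)^-4·(+1)^-8 = +1.
v=7: a=7^10·(≡2), b=7^2·(≡5) mod 7; (2|7)=+1, (5|7)=-1; (−1)^{10·2·3}·(+1)^2·(-1)^10 = +1.
v=13: a=13^2·(≡5), b=13^0·(≡8) mod 13; (5|13)=-1, (8|13)=-1; (−1)^{2·0·6}·(-1)^0·(-1)^2 = +1.
v=17: a=17^3·(≡3), b=17^1·(≡5) mod 17; (3|17)=-1, (5|17)=-1; (−1)^{3·1·8}·(-1)^1·(-1)^3 = +1.
v=23: a=23^2·(≡19), b=23^1·(≡12) mod 23; (19|23)=-1, (12|23)=+1; (−1)^{2·1·11}·(-1)^1·(+1)^2 = -1.
v=31: a=31^1·(≡21), b=31^1·(≡11) mod 31; (21|31)=-1, (11|31)=-1; (−1)^{1·1·15}·(-1)^1·(-1)^1 = -1.
v=43: a=43^4·(≡1), b=43^2·(≡7) mod 43; (1|43)=+1, (7|43)=-1; (−1)^{4·2·21}·(+1)^2·(-1)^4 = +1.
Ram(527, -1151495) = {5, 19, 23, 31}; no ℚ_5-point on the conic.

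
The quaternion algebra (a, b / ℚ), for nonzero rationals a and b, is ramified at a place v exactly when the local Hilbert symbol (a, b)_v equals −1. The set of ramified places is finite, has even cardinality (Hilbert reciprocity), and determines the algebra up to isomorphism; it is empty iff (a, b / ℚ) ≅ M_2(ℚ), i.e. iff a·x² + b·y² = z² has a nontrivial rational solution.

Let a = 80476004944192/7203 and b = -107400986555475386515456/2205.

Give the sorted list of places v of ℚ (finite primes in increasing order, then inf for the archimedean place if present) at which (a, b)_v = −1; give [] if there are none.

[2, 11, 17, 19]

(a, b) ≡ (759, -37145) mod (ℚ^×)²; places V = {2, 3, 5, 7, 11, 13, 17, 19, 23, 29, ∞}.
(a,b)_13: α=2, u≡2; β=4, v≡4 (mod 13); (2|13)=-1, (4|13)=+1; sign (−1)^0·-1^4·+1^2 = +1.
(a,b)_∞: sgn(759)=+, sgn(-37145)=−, so +1.
(a,b)_17: α=2, u≡12; β=1, v≡8 (mod 17); (12|17)=-1, (8|17)=+1; sign (−1)^0·-1^1·+1^2 = -1.
(a,b)_2: α=6, β=14; u≡7, v≡7 (mod 8); ε(u)ε(v)=1·1, αω(v)=6·0, βω(u)=14·0; sum ≡ 1  ⇒  -1.
(a,b)_3: α=-1, u≡1; β=-2, v≡1 (mod 3); (1|3)=+1, (1|3)=+1; sign (−1)^0·+1^-2·+1^-1 = +1.
(a,b)_19: α=0, u≡10; β=3, v≡8 (mod 19); (10|19)=-1, (8|19)=-1; sign (−1)^0·-1^3·-1^0 = -1.
(a,b)_5: α=0, u≡4; β=-1, v≡4 (mod 5); (4|5)=+1, (4|5)=+1; sign (−1)^0·+1^-1·+1^0 = +1.
(a,b)_29: α=2, u≡28; β=4, v≡5 (mod 29); (28|29)=+1, (5|29)=+1; sign (−1)^0·+1^4·+1^2 = +1.
(a,b)_7: α=-4, u≡6; β=-2, v≡2 (mod 7); (6|7)=-1, (2|7)=+1; sign (−1)^0·-1^-2·+1^-4 = +1.
(a,b)_11: α=3, u≡5; β=2, v≡10 (mod 11); (5|11)=+1, (10|11)=-1; sign (−1)^0·+1^2·-1^3 = -1.
(a,b)_23: α=1, u≡10; β=1, v≡18 (mod 23); (10|23)=-1, (18|23)=+1; sign (−1)^1·-1^1·+1^1 = +1.
Ram(759, -37145) = {2, 11, 17, 19}; no ℚ_2-point on the conic.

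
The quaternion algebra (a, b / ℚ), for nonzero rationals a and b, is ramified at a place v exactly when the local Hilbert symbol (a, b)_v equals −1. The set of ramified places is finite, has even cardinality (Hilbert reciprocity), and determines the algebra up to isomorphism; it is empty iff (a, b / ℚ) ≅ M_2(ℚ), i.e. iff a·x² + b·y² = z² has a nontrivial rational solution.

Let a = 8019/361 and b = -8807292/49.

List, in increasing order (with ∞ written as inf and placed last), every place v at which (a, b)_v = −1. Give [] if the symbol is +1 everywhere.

Mod squares: a ≡ 11, b ≡ -27183. Check v ∈ {∞, 2, 3, 7, 11, 13, 17, 19, 41}.
v=2: v_2(a)=0, v_2(b)=2; units ≡ 3, 1 (mod 8); ε·ε+αω+βω = 1·0+0·0+2·1 ≡ 0  ⇒  (a,b)_2 = +1.
v=∞: 11 > 0 and -27183 < 0  ⇒  (a,b)_∞ = +1.
v=41: a=41^0·(≡38), b=41^1·(≡24) mod 41; (38|41)=-1, (24|41)=-1; (−1)^{0·1·20}·(-1)^1·(-1)^0 = -1.
v=19: a=19^-2·(≡1), b=19^0·(≡4) mod 19; (1|19)=+1, (4|19)=+1; (−1)^{-2·0·9}·(+1)^0·(+1)^-2 = +1.
v=7: a=7^0·(≡1), b=7^-2·(≡3) mod 7; (1|7)=+1, (3|7)=-1; (−1)^{0·-2·3}·(+1)^-2·(-1)^0 = +1.
v=17: a=17^0·(≡3), b=17^1·(≡9) mod 17; (3|17)=-1, (9|17)=+1; (−1)^{0·1·8}·(-1)^1·(+1)^0 = -1.
v=11: a=11^1·(≡4), b=11^0·(≡9) mod 11; (4|11)=+1, (9|11)=+1; (−1)^{1·0·5}·(+1)^0·(+1)^1 = +1.
v=13: a=13^0·(≡5), b=13^1·(≡5) mod 13; (5|13)=-1, (5|13)=-1; (−1)^{0·1·6}·(-1)^1·(-1)^0 = -1.
v=3: a=3^6·(≡2), b=3^5·(≡2) mod 3; (2|3)=-1, (2|3)=-1; (−1)^{6·5·1}·(-1)^5·(-1)^6 = -1.
Ram(11, -27183) = {3, 13, 17, 41}; no ℚ_3-point on the conic.

[3, 13, 17, 41]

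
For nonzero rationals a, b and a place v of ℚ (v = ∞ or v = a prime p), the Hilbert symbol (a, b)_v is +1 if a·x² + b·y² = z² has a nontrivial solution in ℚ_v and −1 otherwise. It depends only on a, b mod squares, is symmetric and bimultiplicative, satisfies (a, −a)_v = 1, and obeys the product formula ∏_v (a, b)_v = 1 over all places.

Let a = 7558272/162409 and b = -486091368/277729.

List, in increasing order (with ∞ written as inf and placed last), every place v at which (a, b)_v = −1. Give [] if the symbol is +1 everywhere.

[2, 3]

Mod squares: a ≡ 2, b ≡ -42. Check v ∈ {∞, 2, 3, 7, 13, 17, 31}.
v=7: a=7^0·(≡4), b=7^3·(≡4) mod 7; (4|7)=+1, (4|7)=+1; (−1)^{0·3·3}·(+1)^3·(+1)^0 = +1.
v=∞: 2 > 0 and -42 < 0  ⇒  (a,b)_∞ = +1.
v=13: a=13^-2·(≡6), b=13^0·(≡3) mod 13; (6|13)=-1, (3|13)=+1; (−1)^{-2·0·6}·(-1)^0·(+1)^-2 = +1.
v=31: a=31^-2·(≡16), b=31^-2·(≡4) mod 31; (16|31)=+1, (4|31)=+1; (−1)^{-2·-2·15}·(+1)^-2·(+1)^-2 = +1.
v=2: v_2(a)=7, v_2(b)=3; units ≡ 1, 3 (mod 8); ε·ε+αω+βω = 0·1+7·1+3·0 ≡ 1  ⇒  (a,b)_2 = -1.
v=3: a=3^10·(≡2), b=3^11·(≡1) mod 3; (2|3)=-1, (1|3)=+1; (−1)^{10·11·1}·(-1)^11·(+1)^10 = -1.
v=17: a=17^0·(≡9), b=17^-2·(≡4) mod 17; (9|17)=+1, (4|17)=+1; (−1)^{0·-2·8}·(+1)^-2·(+1)^0 = +1.
Ram(2, -42) = {2, 3}; no ℚ_2-point on the conic.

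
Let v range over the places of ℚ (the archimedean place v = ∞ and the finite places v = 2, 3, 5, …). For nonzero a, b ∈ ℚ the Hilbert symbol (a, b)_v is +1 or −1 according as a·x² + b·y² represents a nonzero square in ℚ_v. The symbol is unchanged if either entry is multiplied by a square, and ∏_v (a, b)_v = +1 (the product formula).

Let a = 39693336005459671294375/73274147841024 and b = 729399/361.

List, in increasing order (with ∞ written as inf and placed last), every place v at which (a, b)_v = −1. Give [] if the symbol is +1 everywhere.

Mod squares: a ≡ 31, b ≡ 759. Check v ∈ {∞, 2, 3, 5, 7, 11, 13, 19, 23, 29, 31}.
v=23: a=23^2·(≡13), b=23^1·(≡17) mod 23; (13|23)=+1, (17|23)=-1; (−1)^{2·1·11}·(+1)^1·(-1)^2 = +1.
v=31: a=31^5·(≡10), b=31^2·(≡24) mod 31; (10|31)=+1, (24|31)=-1; (−1)^{5·2·15}·(+1)^2·(-1)^5 = -1.
v=13: a=13^-2·(≡5), b=13^0·(≡6) mod 13; (5|13)=-1, (6|13)=-1; (−1)^{-2·0·6}·(-1)^0·(-1)^-2 = +1.
v=∞: 31 > 0 and 759 > 0  ⇒  (a,b)_∞ = +1.
v=11: a=11^2·(≡4), b=11^1·(≡5) mod 11; (4|11)=+1, (5|11)=+1; (−1)^{2·1·5}·(+1)^1·(+1)^2 = +1.
v=7: a=7^2·(≡6), b=7^0·(≡5) mod 7; (6|7)=-1, (5|7)=-1; (−1)^{2·0·3}·(-1)^0·(-1)^2 = +1.
v=29: a=29^4·(≡14), b=29^0·(≡6) mod 29; (14|29)=-1, (6|29)=+1; (−1)^{4·0·14}·(-1)^0·(+1)^4 = +1.
v=2: v_2(a)=-10, v_2(b)=0; units ≡ 7, 7 (mod 8); ε·ε+αω+βω = 1·1+-10·0+0·0 ≡ 1  ⇒  (a,b)_2 = -1.
v=5: a=5^4·(≡4), b=5^0·(≡4) mod 5; (4|5)=+1, (4|5)=+1; (−1)^{4·0·2}·(+1)^0·(+1)^4 = +1.
v=19: a=19^-6·(≡8), b=19^-2·(≡8) mod 19; (8|19)=-1, (8|19)=-1; (−1)^{-6·-2·9}·(-1)^-2·(-1)^-6 = +1.
v=3: a=3^-2·(≡1), b=3^1·(≡1) mod 3; (1|3)=+1, (1|3)=+1; (−1)^{-2·1·1}·(+1)^1·(+1)^-2 = +1.
|Ram(31, 759)| = 2, even; anisotropic at {2, 31}.

[2, 31]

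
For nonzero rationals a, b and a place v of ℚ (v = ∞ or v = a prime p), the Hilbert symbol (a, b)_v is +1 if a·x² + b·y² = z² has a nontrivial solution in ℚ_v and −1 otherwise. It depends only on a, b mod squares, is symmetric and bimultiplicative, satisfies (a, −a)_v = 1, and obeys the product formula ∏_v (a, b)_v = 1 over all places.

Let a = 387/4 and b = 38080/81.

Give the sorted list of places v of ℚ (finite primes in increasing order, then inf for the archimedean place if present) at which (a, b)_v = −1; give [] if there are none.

(a, b) ≡ (43, 595) mod (ℚ^×)²; places V = {2, 3, 5, 7, 17, 43, ∞}.
(a,b)_43: α=1, u≡13; β=0, v≡38 (mod 43); (13|43)=+1, (38|43)=+1; sign (−1)^0·+1^0·+1^1 = +1.
(a,b)_17: α=0, u≡16; β=1, v≡1 (mod 17); (16|17)=+1, (1|17)=+1; sign (−1)^0·+1^1·+1^0 = +1.
(a,b)_∞: sgn(43)=+, sgn(595)=+, so +1.
(a,b)_2: α=-2, β=6; u≡3, v≡3 (mod 8); ε(u)ε(v)=1·1, αω(v)=-2·1, βω(u)=6·1; sum ≡ 1  ⇒  -1.
(a,b)_7: α=0, u≡4; β=1, v≡2 (mod 7); (4|7)=+1, (2|7)=+1; sign (−1)^0·+1^1·+1^0 = +1.
(a,b)_3: α=2, u≡1; β=-4, v≡1 (mod 3); (1|3)=+1, (1|3)=+1; sign (−1)^0·+1^-4·+1^2 = +1.
(a,b)_5: α=0, u≡3; β=1, v≡1 (mod 5); (3|5)=-1, (1|5)=+1; sign (−1)^0·-1^1·+1^0 = -1.
|Ram(43, 595)| = 2, even; anisotropic at {2, 5}.

[2, 5]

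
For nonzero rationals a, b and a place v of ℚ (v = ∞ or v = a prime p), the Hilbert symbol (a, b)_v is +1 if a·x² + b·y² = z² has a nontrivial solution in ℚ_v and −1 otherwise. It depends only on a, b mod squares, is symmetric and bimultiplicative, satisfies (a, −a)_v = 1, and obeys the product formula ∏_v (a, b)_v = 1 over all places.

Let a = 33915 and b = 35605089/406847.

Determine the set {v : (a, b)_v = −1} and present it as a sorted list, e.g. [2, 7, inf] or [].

(a, b) ≡ (33915, 23) mod (ℚ^×)²; places V = {2, 3, 5, 7, 13, 17, 19, 23, ∞}.
(a,b)_23: α=0, u≡13; β=-1, v≡4 (mod 23); (13|23)=+1, (4|23)=+1; sign (−1)^0·+1^-1·+1^0 = +1.
(a,b)_2: α=0, β=0; u≡3, v≡7 (mod 8); ε(u)ε(v)=1·1, αω(v)=0·0, βω(u)=0·1; sum ≡ 1  ⇒  -1.
(a,b)_3: α=1, u≡1; β=6, v≡2 (mod 3); (1|3)=+1, (2|3)=-1; sign (−1)^0·+1^6·-1^1 = -1.
(a,b)_7: α=1, u≡1; β=-2, v≡2 (mod 7); (1|7)=+1, (2|7)=+1; sign (−1)^0·+1^-2·+1^1 = +1.
(a,b)_19: α=1, u≡18; β=-2, v≡16 (mod 19); (18|19)=-1, (16|19)=+1; sign (−1)^0·-1^-2·+1^1 = +1.
(a,b)_5: α=1, u≡3; β=0, v≡2 (mod 5); (3|5)=-1, (2|5)=-1; sign (−1)^0·-1^0·-1^1 = -1.
(a,b)_17: α=1, u≡6; β=2, v≡12 (mod 17); (6|17)=-1, (12|17)=-1; sign (−1)^0·-1^2·-1^1 = -1.
(a,b)_13: α=0, u≡11; β=2, v≡10 (mod 13); (11|13)=-1, (10|13)=+1; sign (−1)^0·-1^2·+1^0 = +1.
(a,b)_∞: sgn(33915)=+, sgn(23)=+, so +1.
Ram(33915, 23) = {2, 3, 5, 17}; no ℚ_2-point on the conic.

[2, 3, 5, 17]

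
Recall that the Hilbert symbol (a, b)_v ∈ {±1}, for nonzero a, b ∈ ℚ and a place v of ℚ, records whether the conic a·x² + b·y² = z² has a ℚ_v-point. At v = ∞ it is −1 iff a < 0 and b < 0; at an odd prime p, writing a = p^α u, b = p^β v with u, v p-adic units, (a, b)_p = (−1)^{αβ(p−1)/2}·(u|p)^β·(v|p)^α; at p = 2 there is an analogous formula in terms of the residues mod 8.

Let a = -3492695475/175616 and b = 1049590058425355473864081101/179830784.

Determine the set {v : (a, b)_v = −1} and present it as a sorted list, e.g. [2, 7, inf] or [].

[2, 3, 7, 11]

(a, b) ≡ (-158746, 9552774) mod (ℚ^×)²; places V = {2, 3, 5, 7, 11, 13, 17, 23, 29, 31, 37, 47, ∞}.
(a,b)_2: α=-9, β=-19; u≡3, v≡3 (mod 8); ε(u)ε(v)=1·1, αω(v)=-9·1, βω(u)=-19·1; sum ≡ 1  ⇒  -1.
(a,b)_37: α=2, u≡36; β=2, v≡34 (mod 37); (36|37)=+1, (34|37)=+1; sign (−1)^0·+1^2·+1^2 = +1.
(a,b)_23: α=1, u≡19; β=3, v≡12 (mod 23); (19|23)=-1, (12|23)=+1; sign (−1)^1·-1^3·+1^1 = +1.
(a,b)_13: α=0, u≡9; β=2, v≡12 (mod 13); (9|13)=+1, (12|13)=+1; sign (−1)^0·+1^2·+1^0 = +1.
(a,b)_5: α=2, u≡1; β=0, v≡4 (mod 5); (1|5)=+1, (4|5)=+1; sign (−1)^0·+1^0·+1^2 = +1.
(a,b)_31: α=0, u≡1; β=1, v≡20 (mod 31); (1|31)=+1, (20|31)=+1; sign (−1)^0·+1^1·+1^0 = +1.
(a,b)_17: α=1, u≡10; β=4, v≡1 (mod 17); (10|17)=-1, (1|17)=+1; sign (−1)^0·-1^4·+1^1 = +1.
(a,b)_29: α=1, u≡28; β=3, v≡24 (mod 29); (28|29)=+1, (24|29)=+1; sign (−1)^0·+1^3·+1^1 = +1.
(a,b)_∞: sgn(-158746)=−, sgn(9552774)=+, so +1.
(a,b)_11: α=0, u≡6; β=1, v≡10 (mod 11); (6|11)=-1, (10|11)=-1; sign (−1)^0·-1^1·-1^0 = -1.
(a,b)_3: α=2, u≡2; β=5, v≡1 (mod 3); (2|3)=-1, (1|3)=+1; sign (−1)^0·-1^5·+1^2 = -1.
(a,b)_47: α=0, u≡30; β=2, v≡8 (mod 47); (30|47)=-1, (8|47)=+1; sign (−1)^0·-1^2·+1^0 = +1.
(a,b)_7: α=-3, u≡4; β=-3, v≡2 (mod 7); (4|7)=+1, (2|7)=+1; sign (−1)^1·+1^-3·+1^-3 = -1.
(-158746, 9552774 / ℚ) ramifies at {2, 3, 7, 11}: a division algebra.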